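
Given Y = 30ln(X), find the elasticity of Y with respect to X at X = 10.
Elasticity = 1/ln(10) ≈ 0.4343

Elasticity = (dY/dX) · (X/Y)

dY/dX = 30/X
At X = 10: dY/dX = 3, Y = 30·ln(10)

Elasticity = 3 · (10 / (30·ln(10))) = 1/ln(10) ≈ 0.4343

Interpretation: for a small percentage change in X, the percentage change in Y is approximately 0.43 times as large.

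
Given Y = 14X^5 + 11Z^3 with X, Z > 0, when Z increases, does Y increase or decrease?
Y increases

Taking the partial derivative:
∂Y/∂Z = 33Z^2

∂Y/∂Z = 33Z^2 > 0 (assuming positive values)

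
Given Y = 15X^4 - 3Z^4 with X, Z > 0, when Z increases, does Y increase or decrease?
Y decreases

Taking the partial derivative:
∂Y/∂Z = -12Z^3

∂Y/∂Z = -12Z^3 < 0 (assuming positive values)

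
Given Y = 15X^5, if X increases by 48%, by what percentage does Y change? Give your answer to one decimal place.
610.1%

For Y = 15X^5:
If X → X(1 + 0.48)
Then Y → Y · (1 + 0.48)^5
     ≈ Y · 7.1008

Percentage change = ((1 + 0.48)^5 − 1) × 100% ≈ 610.1%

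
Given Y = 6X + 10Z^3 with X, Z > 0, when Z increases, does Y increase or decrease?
Y increases

Taking the partial derivative:
∂Y/∂Z = 30Z^2

∂Y/∂Z = 30Z^2 > 0 (assuming positive values)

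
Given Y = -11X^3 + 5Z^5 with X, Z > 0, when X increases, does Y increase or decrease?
Y decreases

Taking the partial derivative:
∂Y/∂X = -33X^2

∂Y/∂X = -33X^2 < 0 (assuming positive values)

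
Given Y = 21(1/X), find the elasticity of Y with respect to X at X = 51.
Elasticity = -1

Elasticity = (dY/dX) · (X/Y)

dY/dX = -21/X²
At X = 51: dY/dX = -7/867, Y = 7/17

Elasticity = (-7/867) · (51 / (7/17)) = -1

Interpretation: for a small percentage change in X, the percentage change in Y is approximately -1.00 times as large.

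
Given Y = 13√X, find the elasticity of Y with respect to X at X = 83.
Elasticity = 1/2

Elasticity = (dY/dX) · (X/Y)

dY/dX = 13/(2·√X)
At X = 83: dY/dX = 13·√83/166, Y = 13·√83

Elasticity = (13·√83/166) · (83 / (13·√83)) = 1/2

Interpretation: for a small percentage change in X, the percentage change in Y is approximately 0.50 times as large.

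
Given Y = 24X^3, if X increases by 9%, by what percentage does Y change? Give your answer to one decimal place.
29.5%

For Y = 24X^3:
If X → X(1 + 0.09)
Then Y → Y · (1 + 0.09)^3
     ≈ Y · 1.2950

Percentage change = ((1 + 0.09)^3 − 1) × 100% ≈ 29.5%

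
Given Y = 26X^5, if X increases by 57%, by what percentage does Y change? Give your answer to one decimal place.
853.9%

For Y = 26X^5:
If X → X(1 + 0.57)
Then Y → Y · (1 + 0.57)^5
     ≈ Y · 9.5389

Percentage change = ((1 + 0.57)^5 − 1) × 100% ≈ 853.9%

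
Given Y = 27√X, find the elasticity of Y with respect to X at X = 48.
Elasticity = 1/2

Elasticity = (dY/dX) · (X/Y)

dY/dX = 27/(2·√X)
At X = 48: dY/dX = 9·√3/8, Y = 108·√3

Elasticity = (9·√3/8) · (48 / (108·√3)) = 1/2

Interpretation: for a small percentage change in X, the percentage change in Y is approximately 0.50 times as large.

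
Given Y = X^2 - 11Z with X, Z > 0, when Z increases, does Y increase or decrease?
Y decreases

Taking the partial derivative:
∂Y/∂Z = -11

∂Y/∂Z = -11 < 0 (assuming positive values)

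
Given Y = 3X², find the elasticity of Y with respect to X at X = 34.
Elasticity = 2

Elasticity = (dY/dX) · (X/Y)

dY/dX = 6·X
At X = 34: dY/dX = 204, Y = 3468

Elasticity = 204 · (34 / 3468) = 2

Interpretation: for a small percentage change in X, the percentage change in Y is approximately 2.00 times as large.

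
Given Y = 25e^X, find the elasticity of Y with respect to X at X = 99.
Elasticity = 99

Elasticity = (dY/dX) · (X/Y)

dY/dX = 25·e^X
At X = 99: dY/dX = 25·e^99, Y = 25·e^99

Elasticity = (25·e^99) · (99 / (25·e^99)) = 99

Interpretation: for a small percentage change in X, the percentage change in Y is approximately 99.00 times as large.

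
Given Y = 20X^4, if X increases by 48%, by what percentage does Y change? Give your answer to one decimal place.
379.8%

For Y = 20X^4:
If X → X(1 + 0.48)
Then Y → Y · (1 + 0.48)^4
     ≈ Y · 4.7979

Percentage change = ((1 + 0.48)^4 − 1) × 100% ≈ 379.8%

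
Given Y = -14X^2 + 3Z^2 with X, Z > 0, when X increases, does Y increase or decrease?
Y decreases

Taking the partial derivative:
∂Y/∂X = -28X

∂Y/∂X = -28X < 0 (assuming positive values)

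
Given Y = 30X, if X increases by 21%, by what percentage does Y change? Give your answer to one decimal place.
21.0%

For Y = 30X:
If X → X(1 + 0.21)
Then Y → Y · (1 + 0.21)^1
     = Y · 1.2100

Percentage change = ((1 + 0.21)^1 − 1) × 100% = 21.0%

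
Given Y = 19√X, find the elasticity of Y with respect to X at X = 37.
Elasticity = 1/2

Elasticity = (dY/dX) · (X/Y)

dY/dX = 19/(2·√X)
At X = 37: dY/dX = 19·√37/74, Y = 19·√37

Elasticity = (19·√37/74) · (37 / (19·√37)) = 1/2

Interpretation: for a small percentage change in X, the percentage change in Y is approximately 0.50 times as large.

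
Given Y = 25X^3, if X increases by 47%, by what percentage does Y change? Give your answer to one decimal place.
217.7%

For Y = 25X^3:
If X → X(1 + 0.47)
Then Y → Y · (1 + 0.47)^3
     ≈ Y · 3.1765

Percentage change = ((1 + 0.47)^3 − 1) × 100% ≈ 217.7%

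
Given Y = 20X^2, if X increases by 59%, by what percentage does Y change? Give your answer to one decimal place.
152.8%

For Y = 20X^2:
If X → X(1 + 0.59)
Then Y → Y · (1 + 0.59)^2
     = Y · 2.5281

Percentage change = ((1 + 0.59)^2 − 1) × 100% ≈ 152.8%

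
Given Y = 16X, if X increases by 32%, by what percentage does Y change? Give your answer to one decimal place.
32.0%

For Y = 16X:
If X → X(1 + 0.32)
Then Y → Y · (1 + 0.32)^1
     = Y · 1.3200

Percentage change = ((1 + 0.32)^1 − 1) × 100% = 32.0%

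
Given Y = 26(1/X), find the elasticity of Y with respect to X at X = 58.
Elasticity = -1

Elasticity = (dY/dX) · (X/Y)

dY/dX = -26/X²
At X = 58: dY/dX = -13/1682, Y = 13/29

Elasticity = (-13/1682) · (58 / (13/29)) = -1

Interpretation: for a small percentage change in X, the percentage change in Y is approximately -1.00 times as large.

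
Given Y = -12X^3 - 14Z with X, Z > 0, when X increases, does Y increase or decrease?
Y decreases

Taking the partial derivative:
∂Y/∂X = -36X^2

∂Y/∂X = -36X^2 < 0 (assuming positive values)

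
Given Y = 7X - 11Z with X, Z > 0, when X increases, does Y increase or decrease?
Y increases

Taking the partial derivative:
∂Y/∂X = 7

∂Y/∂X = 7 > 0 (assuming positive values)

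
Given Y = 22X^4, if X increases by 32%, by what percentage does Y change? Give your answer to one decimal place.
203.6%

For Y = 22X^4:
If X → X(1 + 0.32)
Then Y → Y · (1 + 0.32)^4
     ≈ Y · 3.0360

Percentage change = ((1 + 0.32)^4 − 1) × 100% ≈ 203.6%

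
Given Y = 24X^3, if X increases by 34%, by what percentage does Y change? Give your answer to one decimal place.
140.6%

For Y = 24X^3:
If X → X(1 + 0.34)
Then Y → Y · (1 + 0.34)^3
     ≈ Y · 2.4061

Percentage change = ((1 + 0.34)^3 − 1) × 100% ≈ 140.6%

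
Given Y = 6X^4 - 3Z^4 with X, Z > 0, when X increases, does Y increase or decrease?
Y increases

Taking the partial derivative:
∂Y/∂X = 24X^3

∂Y/∂X = 24X^3 > 0 (assuming positive values)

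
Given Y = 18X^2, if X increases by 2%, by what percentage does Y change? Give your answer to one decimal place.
4.0%

For Y = 18X^2:
If X → X(1 + 0.02)
Then Y → Y · (1 + 0.02)^2
     = Y · 1.0404

Percentage change = ((1 + 0.02)^2 − 1) × 100% ≈ 4.0%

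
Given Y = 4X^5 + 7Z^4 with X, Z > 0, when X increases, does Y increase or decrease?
Y increases

Taking the partial derivative:
∂Y/∂X = 20X^4

∂Y/∂X = 20X^4 > 0 (assuming positive values)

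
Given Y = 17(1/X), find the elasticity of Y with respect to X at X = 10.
Elasticity = -1

Elasticity = (dY/dX) · (X/Y)

dY/dX = -17/X²
At X = 10: dY/dX = -17/100, Y = 17/10

Elasticity = (-17/100) · (10 / (17/10)) = -1

Interpretation: for a small percentage change in X, the percentage change in Y is approximately -1.00 times as large.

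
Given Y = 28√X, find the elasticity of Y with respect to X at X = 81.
Elasticity = 1/2

Elasticity = (dY/dX) · (X/Y)

dY/dX = 14/√X
At X = 81: dY/dX = 14/9, Y = 252

Elasticity = (14/9) · (81 / 252) = 1/2

Interpretation: for a small percentage change in X, the percentage change in Y is approximately 0.50 times as large.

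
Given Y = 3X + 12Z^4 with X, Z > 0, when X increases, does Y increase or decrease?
Y increases

Taking the partial derivative:
∂Y/∂X = 3

∂Y/∂X = 3 > 0 (assuming positive values)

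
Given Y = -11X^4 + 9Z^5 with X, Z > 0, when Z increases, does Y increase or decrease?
Y increases

Taking the partial derivative:
∂Y/∂Z = 45Z^4

∂Y/∂Z = 45Z^4 > 0 (assuming positive values)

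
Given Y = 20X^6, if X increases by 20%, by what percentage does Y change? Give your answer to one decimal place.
198.6%

For Y = 20X^6:
If X → X(1 + 0.2)
Then Y → Y · (1 + 0.2)^6
     ≈ Y · 2.9860

Percentage change = ((1 + 0.2)^6 − 1) × 100% ≈ 198.6%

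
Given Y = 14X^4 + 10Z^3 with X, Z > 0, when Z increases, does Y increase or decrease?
Y increases

Taking the partial derivative:
∂Y/∂Z = 30Z^2

∂Y/∂Z = 30Z^2 > 0 (assuming positive values)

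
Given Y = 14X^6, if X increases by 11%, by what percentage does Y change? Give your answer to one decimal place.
87.0%

For Y = 14X^6:
If X → X(1 + 0.11)
Then Y → Y · (1 + 0.11)^6
     ≈ Y · 1.8704

Percentage change = ((1 + 0.11)^6 − 1) × 100% ≈ 87.0%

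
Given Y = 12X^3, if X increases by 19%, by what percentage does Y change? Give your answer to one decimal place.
68.5%

For Y = 12X^3:
If X → X(1 + 0.19)
Then Y → Y · (1 + 0.19)^3
     ≈ Y · 1.6852

Percentage change = ((1 + 0.19)^3 − 1) × 100% ≈ 68.5%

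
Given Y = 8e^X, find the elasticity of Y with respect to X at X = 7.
Elasticity = 7

Elasticity = (dY/dX) · (X/Y)

dY/dX = 8·e^X
At X = 7: dY/dX = 8·e^7, Y = 8·e^7

Elasticity = (8·e^7) · (7 / (8·e^7)) = 7

Interpretation: for a small percentage change in X, the percentage change in Y is approximately 7.00 times as large.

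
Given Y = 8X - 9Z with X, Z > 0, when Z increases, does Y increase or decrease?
Y decreases

Taking the partial derivative:
∂Y/∂Z = -9

∂Y/∂Z = -9 < 0 (assuming positive values)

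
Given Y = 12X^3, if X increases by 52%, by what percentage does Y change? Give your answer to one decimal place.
251.2%

For Y = 12X^3:
If X → X(1 + 0.52)
Then Y → Y · (1 + 0.52)^3
     ≈ Y · 3.5118

Percentage change = ((1 + 0.52)^3 − 1) × 100% ≈ 251.2%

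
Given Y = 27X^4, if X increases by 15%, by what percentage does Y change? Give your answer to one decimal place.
74.9%

For Y = 27X^4:
If X → X(1 + 0.15)
Then Y → Y · (1 + 0.15)^4
     ≈ Y · 1.7490

Percentage change = ((1 + 0.15)^4 − 1) × 100% ≈ 74.9%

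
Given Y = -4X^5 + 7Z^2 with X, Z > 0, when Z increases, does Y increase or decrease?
Y increases

Taking the partial derivative:
∂Y/∂Z = 14Z

∂Y/∂Z = 14Z > 0 (assuming positive values)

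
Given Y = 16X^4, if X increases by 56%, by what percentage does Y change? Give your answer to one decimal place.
492.2%

For Y = 16X^4:
If X → X(1 + 0.56)
Then Y → Y · (1 + 0.56)^4
     ≈ Y · 5.9224

Percentage change = ((1 + 0.56)^4 − 1) × 100% ≈ 492.2%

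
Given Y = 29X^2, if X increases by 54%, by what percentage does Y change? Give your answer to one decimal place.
137.2%

For Y = 29X^2:
If X → X(1 + 0.54)
Then Y → Y · (1 + 0.54)^2
     = Y · 2.3716

Percentage change = ((1 + 0.54)^2 − 1) × 100% ≈ 137.2%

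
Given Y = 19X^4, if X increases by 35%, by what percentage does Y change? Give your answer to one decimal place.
232.2%

For Y = 19X^4:
If X → X(1 + 0.35)
Then Y → Y · (1 + 0.35)^4
     ≈ Y · 3.3215

Percentage change = ((1 + 0.35)^4 − 1) × 100% ≈ 232.2%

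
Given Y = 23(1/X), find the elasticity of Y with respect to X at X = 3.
Elasticity = -1

Elasticity = (dY/dX) · (X/Y)

dY/dX = -23/X²
At X = 3: dY/dX = -23/9, Y = 23/3

Elasticity = (-23/9) · (3 / (23/3)) = -1

Interpretation: for a small percentage change in X, the percentage change in Y is approximately -1.00 times as large.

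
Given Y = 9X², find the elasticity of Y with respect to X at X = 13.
Elasticity = 2

Elasticity = (dY/dX) · (X/Y)

dY/dX = 18·X
At X = 13: dY/dX = 234, Y = 1521

Elasticity = 234 · (13 / 1521) = 2

Interpretation: for a small percentage change in X, the percentage change in Y is approximately 2.00 times as large.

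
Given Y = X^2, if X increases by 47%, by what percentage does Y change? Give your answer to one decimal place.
116.1%

For Y = X^2:
If X → X(1 + 0.47)
Then Y → Y · (1 + 0.47)^2
     = Y · 2.1609

Percentage change = ((1 + 0.47)^2 − 1) × 100% ≈ 116.1%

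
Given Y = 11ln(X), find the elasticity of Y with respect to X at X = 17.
Elasticity = 1/ln(17) ≈ 0.3530

Elasticity = (dY/dX) · (X/Y)

dY/dX = 11/X
At X = 17: dY/dX = 11/17, Y = 11·ln(17)

Elasticity = (11/17) · (17 / (11·ln(17))) = 1/ln(17) ≈ 0.3530

Interpretation: for a small percentage change in X, the percentage change in Y is approximately 0.35 times as large.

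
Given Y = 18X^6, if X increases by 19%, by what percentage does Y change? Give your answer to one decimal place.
184.0%

For Y = 18X^6:
If X → X(1 + 0.19)
Then Y → Y · (1 + 0.19)^6
     ≈ Y · 2.8398

Percentage change = ((1 + 0.19)^6 − 1) × 100% ≈ 184.0%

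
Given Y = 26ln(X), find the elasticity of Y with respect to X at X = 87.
Elasticity = 1/ln(87) ≈ 0.2239

Elasticity = (dY/dX) · (X/Y)

dY/dX = 26/X
At X = 87: dY/dX = 26/87, Y = 26·ln(87)

Elasticity = (26/87) · (87 / (26·ln(87))) = 1/ln(87) ≈ 0.2239

Interpretation: for a small percentage change in X, the percentage change in Y is approximately 0.22 times as large.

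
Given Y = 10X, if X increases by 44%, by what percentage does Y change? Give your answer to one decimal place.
44.0%

For Y = 10X:
If X → X(1 + 0.44)
Then Y → Y · (1 + 0.44)^1
     = Y · 1.4400

Percentage change = ((1 + 0.44)^1 − 1) × 100% = 44.0%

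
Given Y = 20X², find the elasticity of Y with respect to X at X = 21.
Elasticity = 2

Elasticity = (dY/dX) · (X/Y)

dY/dX = 40·X
At X = 21: dY/dX = 840, Y = 8820

Elasticity = 840 · (21 / 8820) = 2

Interpretation: for a small percentage change in X, the percentage change in Y is approximately 2.00 times as large.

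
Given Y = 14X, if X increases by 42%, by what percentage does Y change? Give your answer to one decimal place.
42.0%

For Y = 14X:
If X → X(1 + 0.42)
Then Y → Y · (1 + 0.42)^1
     = Y · 1.4200

Percentage change = ((1 + 0.42)^1 − 1) × 100% = 42.0%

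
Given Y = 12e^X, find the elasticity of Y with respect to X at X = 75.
Elasticity = 75

Elasticity = (dY/dX) · (X/Y)

dY/dX = 12·e^X
At X = 75: dY/dX = 12·e^75, Y = 12·e^75

Elasticity = (12·e^75) · (75 / (12·e^75)) = 75

Interpretation: for a small percentage change in X, the percentage change in Y is approximately 75.00 times as large.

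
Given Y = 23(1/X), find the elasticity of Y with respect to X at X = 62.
Elasticity = -1

Elasticity = (dY/dX) · (X/Y)

dY/dX = -23/X²
At X = 62: dY/dX = -23/3844, Y = 23/62

Elasticity = (-23/3844) · (62 / (23/62)) = -1

Interpretation: for a small percentage change in X, the percentage change in Y is approximately -1.00 times as large.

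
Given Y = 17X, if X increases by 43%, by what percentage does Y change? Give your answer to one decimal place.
43.0%

For Y = 17X:
If X → X(1 + 0.43)
Then Y → Y · (1 + 0.43)^1
     = Y · 1.4300

Percentage change = ((1 + 0.43)^1 − 1) × 100% = 43.0%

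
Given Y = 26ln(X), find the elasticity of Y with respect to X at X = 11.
Elasticity = 1/ln(11) ≈ 0.4170

Elasticity = (dY/dX) · (X/Y)

dY/dX = 26/X
At X = 11: dY/dX = 26/11, Y = 26·ln(11)

Elasticity = (26/11) · (11 / (26·ln(11))) = 1/ln(11) ≈ 0.4170

Interpretation: for a small percentage change in X, the percentage change in Y is approximately 0.42 times as large.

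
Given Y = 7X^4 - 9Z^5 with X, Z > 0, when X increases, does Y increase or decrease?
Y increases

Taking the partial derivative:
∂Y/∂X = 28X^3

∂Y/∂X = 28X^3 > 0 (assuming positive values)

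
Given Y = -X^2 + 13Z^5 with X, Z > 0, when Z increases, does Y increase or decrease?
Y increases

Taking the partial derivative:
∂Y/∂Z = 65Z^4

∂Y/∂Z = 65Z^4 > 0 (assuming positive values)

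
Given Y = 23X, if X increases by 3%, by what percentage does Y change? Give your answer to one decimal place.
3.0%

For Y = 23X:
If X → X(1 + 0.03)
Then Y → Y · (1 + 0.03)^1
     = Y · 1.0300

Percentage change = ((1 + 0.03)^1 − 1) × 100% = 3.0%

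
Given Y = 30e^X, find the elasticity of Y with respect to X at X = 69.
Elasticity = 69

Elasticity = (dY/dX) · (X/Y)

dY/dX = 30·e^X
At X = 69: dY/dX = 30·e^69, Y = 30·e^69

Elasticity = (30·e^69) · (69 / (30·e^69)) = 69

Interpretation: for a small percentage change in X, the percentage change in Y is approximately 69.00 times as large.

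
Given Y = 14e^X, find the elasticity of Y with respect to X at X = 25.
Elasticity = 25

Elasticity = (dY/dX) · (X/Y)

dY/dX = 14·e^X
At X = 25: dY/dX = 14·e^25, Y = 14·e^25

Elasticity = (14·e^25) · (25 / (14·e^25)) = 25

Interpretation: for a small percentage change in X, the percentage change in Y is approximately 25.00 times as large.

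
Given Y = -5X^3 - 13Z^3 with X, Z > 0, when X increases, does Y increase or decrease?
Y decreases

Taking the partial derivative:
∂Y/∂X = -15X^2

∂Y/∂X = -15X^2 < 0 (assuming positive values)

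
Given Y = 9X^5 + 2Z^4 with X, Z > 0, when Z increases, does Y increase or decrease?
Y increases

Taking the partial derivative:
∂Y/∂Z = 8Z^3

∂Y/∂Z = 8Z^3 > 0 (assuming positive values)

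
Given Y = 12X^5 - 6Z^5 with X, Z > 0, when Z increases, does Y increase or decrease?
Y decreases

Taking the partial derivative:
∂Y/∂Z = -30Z^4

∂Y/∂Z = -30Z^4 < 0 (assuming positive values)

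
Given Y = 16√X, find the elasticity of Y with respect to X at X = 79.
Elasticity = 1/2

Elasticity = (dY/dX) · (X/Y)

dY/dX = 8/√X
At X = 79: dY/dX = 8·√79/79, Y = 16·√79

Elasticity = (8·√79/79) · (79 / (16·√79)) = 1/2

Interpretation: for a small percentage change in X, the percentage change in Y is approximately 0.50 times as large.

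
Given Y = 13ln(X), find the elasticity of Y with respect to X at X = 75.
Elasticity = 1/ln(75) ≈ 0.2316

Elasticity = (dY/dX) · (X/Y)

dY/dX = 13/X
At X = 75: dY/dX = 13/75, Y = 13·ln(75)

Elasticity = (13/75) · (75 / (13·ln(75))) = 1/ln(75) ≈ 0.2316

Interpretation: for a small percentage change in X, the percentage change in Y is approximately 0.23 times as large.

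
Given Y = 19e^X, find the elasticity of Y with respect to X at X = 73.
Elasticity = 73

Elasticity = (dY/dX) · (X/Y)

dY/dX = 19·e^X
At X = 73: dY/dX = 19·e^73, Y = 19·e^73

Elasticity = (19·e^73) · (73 / (19·e^73)) = 73

Interpretation: for a small percentage change in X, the percentage change in Y is approximately 73.00 times as large.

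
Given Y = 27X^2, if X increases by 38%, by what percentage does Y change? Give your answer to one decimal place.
90.4%

For Y = 27X^2:
If X → X(1 + 0.38)
Then Y → Y · (1 + 0.38)^2
     = Y · 1.9044

Percentage change = ((1 + 0.38)^2 − 1) × 100% ≈ 90.4%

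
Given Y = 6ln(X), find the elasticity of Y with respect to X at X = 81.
Elasticity = 1/ln(81) ≈ 0.2276

Elasticity = (dY/dX) · (X/Y)

dY/dX = 6/X
At X = 81: dY/dX = 2/27, Y = 6·ln(81)

Elasticity = (2/27) · (81 / (6·ln(81))) = 1/ln(81) ≈ 0.2276

Interpretation: for a small percentage change in X, the percentage change in Y is approximately 0.23 times as large.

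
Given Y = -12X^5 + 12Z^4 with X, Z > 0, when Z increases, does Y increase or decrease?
Y increases

Taking the partial derivative:
∂Y/∂Z = 48Z^3

∂Y/∂Z = 48Z^3 > 0 (assuming positive values)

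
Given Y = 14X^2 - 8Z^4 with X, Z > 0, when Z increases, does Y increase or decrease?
Y decreases

Taking the partial derivative:
∂Y/∂Z = -32Z^3

∂Y/∂Z = -32Z^3 < 0 (assuming positive values)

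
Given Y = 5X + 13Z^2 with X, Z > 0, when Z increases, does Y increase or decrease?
Y increases

Taking the partial derivative:
∂Y/∂Z = 26Z

∂Y/∂Z = 26Z > 0 (assuming positive values)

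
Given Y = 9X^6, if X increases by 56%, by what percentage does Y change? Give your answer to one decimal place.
1341.3%

For Y = 9X^6:
If X → X(1 + 0.56)
Then Y → Y · (1 + 0.56)^6
     ≈ Y · 14.4128

Percentage change = ((1 + 0.56)^6 − 1) × 100% ≈ 1341.3%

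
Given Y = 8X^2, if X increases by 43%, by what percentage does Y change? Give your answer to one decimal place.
104.5%

For Y = 8X^2:
If X → X(1 + 0.43)
Then Y → Y · (1 + 0.43)^2
     = Y · 2.0449

Percentage change = ((1 + 0.43)^2 − 1) × 100% ≈ 104.5%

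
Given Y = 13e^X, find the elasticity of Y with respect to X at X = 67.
Elasticity = 67

Elasticity = (dY/dX) · (X/Y)

dY/dX = 13·e^X
At X = 67: dY/dX = 13·e^67, Y = 13·e^67

Elasticity = (13·e^67) · (67 / (13·e^67)) = 67

Interpretation: for a small percentage change in X, the percentage change in Y is approximately 67.00 times as large.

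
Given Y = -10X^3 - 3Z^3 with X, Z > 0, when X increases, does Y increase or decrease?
Y decreases

Taking the partial derivative:
∂Y/∂X = -30X^2

∂Y/∂X = -30X^2 < 0 (assuming positive values)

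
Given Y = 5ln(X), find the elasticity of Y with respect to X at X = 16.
Elasticity = 1/ln(16) ≈ 0.3607

Elasticity = (dY/dX) · (X/Y)

dY/dX = 5/X
At X = 16: dY/dX = 5/16, Y = 5·ln(16)

Elasticity = (5/16) · (16 / (5·ln(16))) = 1/ln(16) ≈ 0.3607

Interpretation: for a small percentage change in X, the percentage change in Y is approximately 0.36 times as large.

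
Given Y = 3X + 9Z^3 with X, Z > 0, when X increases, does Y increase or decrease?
Y increases

Taking the partial derivative:
∂Y/∂X = 3

∂Y/∂X = 3 > 0 (assuming positive values)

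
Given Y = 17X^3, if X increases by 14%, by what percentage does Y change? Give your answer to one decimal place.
48.2%

For Y = 17X^3:
If X → X(1 + 0.14)
Then Y → Y · (1 + 0.14)^3
     ≈ Y · 1.4815

Percentage change = ((1 + 0.14)^3 − 1) × 100% ≈ 48.2%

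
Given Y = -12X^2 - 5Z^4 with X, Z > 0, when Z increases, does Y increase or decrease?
Y decreases

Taking the partial derivative:
∂Y/∂Z = -20Z^3

∂Y/∂Z = -20Z^3 < 0 (assuming positive values)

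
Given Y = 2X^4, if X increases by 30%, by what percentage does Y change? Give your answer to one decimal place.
185.6%

For Y = 2X^4:
If X → X(1 + 0.3)
Then Y → Y · (1 + 0.3)^4
     = Y · 2.8561

Percentage change = ((1 + 0.3)^4 − 1) × 100% ≈ 185.6%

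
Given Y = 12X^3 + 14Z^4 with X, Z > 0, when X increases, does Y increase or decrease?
Y increases

Taking the partial derivative:
∂Y/∂X = 36X^2

∂Y/∂X = 36X^2 > 0 (assuming positive values)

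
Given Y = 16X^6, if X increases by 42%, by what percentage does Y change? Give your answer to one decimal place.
719.8%

For Y = 16X^6:
If X → X(1 + 0.42)
Then Y → Y · (1 + 0.42)^6
     ≈ Y · 8.1984

Percentage change = ((1 + 0.42)^6 − 1) × 100% ≈ 719.8%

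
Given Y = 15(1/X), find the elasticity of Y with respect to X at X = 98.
Elasticity = -1

Elasticity = (dY/dX) · (X/Y)

dY/dX = -15/X²
At X = 98: dY/dX = -15/9604, Y = 15/98

Elasticity = (-15/9604) · (98 / (15/98)) = -1

Interpretation: for a small percentage change in X, the percentage change in Y is approximately -1.00 times as large.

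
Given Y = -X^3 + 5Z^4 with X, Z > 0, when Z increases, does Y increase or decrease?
Y increases

Taking the partial derivative:
∂Y/∂Z = 20Z^3

∂Y/∂Z = 20Z^3 > 0 (assuming positive values)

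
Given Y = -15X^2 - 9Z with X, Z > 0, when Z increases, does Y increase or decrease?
Y decreases

Taking the partial derivative:
∂Y/∂Z = -9

∂Y/∂Z = -9 < 0 (assuming positive values)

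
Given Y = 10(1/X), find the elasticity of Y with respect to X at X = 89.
Elasticity = -1

Elasticity = (dY/dX) · (X/Y)

dY/dX = -10/X²
At X = 89: dY/dX = -10/7921, Y = 10/89

Elasticity = (-10/7921) · (89 / (10/89)) = -1

Interpretation: for a small percentage change in X, the percentage change in Y is approximately -1.00 times as large.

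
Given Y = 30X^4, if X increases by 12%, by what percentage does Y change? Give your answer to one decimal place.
57.4%

For Y = 30X^4:
If X → X(1 + 0.12)
Then Y → Y · (1 + 0.12)^4
     ≈ Y · 1.5735

Percentage change = ((1 + 0.12)^4 − 1) × 100% ≈ 57.4%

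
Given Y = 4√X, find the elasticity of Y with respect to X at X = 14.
Elasticity = 1/2

Elasticity = (dY/dX) · (X/Y)

dY/dX = 2/√X
At X = 14: dY/dX = √14/7, Y = 4·√14

Elasticity = (√14/7) · (14 / (4·√14)) = 1/2

Interpretation: for a small percentage change in X, the percentage change in Y is approximately 0.50 times as large.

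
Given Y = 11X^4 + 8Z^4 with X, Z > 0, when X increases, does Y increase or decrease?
Y increases

Taking the partial derivative:
∂Y/∂X = 44X^3

∂Y/∂X = 44X^3 > 0 (assuming positive values)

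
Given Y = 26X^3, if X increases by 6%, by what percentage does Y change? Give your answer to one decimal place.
19.1%

For Y = 26X^3:
If X → X(1 + 0.06)
Then Y → Y · (1 + 0.06)^3
     ≈ Y · 1.1910

Percentage change = ((1 + 0.06)^3 − 1) × 100% ≈ 19.1%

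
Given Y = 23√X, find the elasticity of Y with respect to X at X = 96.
Elasticity = 1/2

Elasticity = (dY/dX) · (X/Y)

dY/dX = 23/(2·√X)
At X = 96: dY/dX = 23·√6/48, Y = 92·√6

Elasticity = (23·√6/48) · (96 / (92·√6)) = 1/2

Interpretation: for a small percentage change in X, the percentage change in Y is approximately 0.50 times as large.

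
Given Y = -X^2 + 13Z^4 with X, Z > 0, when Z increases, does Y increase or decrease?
Y increases

Taking the partial derivative:
∂Y/∂Z = 52Z^3

∂Y/∂Z = 52Z^3 > 0 (assuming positive values)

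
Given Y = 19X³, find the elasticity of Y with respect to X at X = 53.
Elasticity = 3

Elasticity = (dY/dX) · (X/Y)

dY/dX = 57·X²
At X = 53: dY/dX = 160113, Y = 2828663

Elasticity = 160113 · (53 / 2828663) = 3

Interpretation: for a small percentage change in X, the percentage change in Y is approximately 3.00 times as large.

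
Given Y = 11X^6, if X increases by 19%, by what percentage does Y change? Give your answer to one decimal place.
184.0%

For Y = 11X^6:
If X → X(1 + 0.19)
Then Y → Y · (1 + 0.19)^6
     ≈ Y · 2.8398

Percentage change = ((1 + 0.19)^6 − 1) × 100% ≈ 184.0%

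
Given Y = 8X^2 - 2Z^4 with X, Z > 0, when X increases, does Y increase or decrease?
Y increases

Taking the partial derivative:
∂Y/∂X = 16X

∂Y/∂X = 16X > 0 (assuming positive values)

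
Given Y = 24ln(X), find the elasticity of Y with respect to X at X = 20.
Elasticity = 1/ln(20) ≈ 0.3338

Elasticity = (dY/dX) · (X/Y)

dY/dX = 24/X
At X = 20: dY/dX = 6/5, Y = 24·ln(20)

Elasticity = (6/5) · (20 / (24·ln(20))) = 1/ln(20) ≈ 0.3338

Interpretation: for a small percentage change in X, the percentage change in Y is approximately 0.33 times as large.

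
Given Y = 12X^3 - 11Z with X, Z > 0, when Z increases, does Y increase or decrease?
Y decreases

Taking the partial derivative:
∂Y/∂Z = -11

∂Y/∂Z = -11 < 0 (assuming positive values)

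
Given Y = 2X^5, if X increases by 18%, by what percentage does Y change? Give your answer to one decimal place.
128.8%

For Y = 2X^5:
If X → X(1 + 0.18)
Then Y → Y · (1 + 0.18)^5
     ≈ Y · 2.2878

Percentage change = ((1 + 0.18)^5 − 1) × 100% ≈ 128.8%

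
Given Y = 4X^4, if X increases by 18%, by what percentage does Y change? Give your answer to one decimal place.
93.9%

For Y = 4X^4:
If X → X(1 + 0.18)
Then Y → Y · (1 + 0.18)^4
     ≈ Y · 1.9388

Percentage change = ((1 + 0.18)^4 − 1) × 100% ≈ 93.9%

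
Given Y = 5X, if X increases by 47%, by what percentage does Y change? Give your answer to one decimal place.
47.0%

For Y = 5X:
If X → X(1 + 0.47)
Then Y → Y · (1 + 0.47)^1
     = Y · 1.4700

Percentage change = ((1 + 0.47)^1 − 1) × 100% = 47.0%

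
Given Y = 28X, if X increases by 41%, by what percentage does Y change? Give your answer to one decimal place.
41.0%

For Y = 28X:
If X → X(1 + 0.41)
Then Y → Y · (1 + 0.41)^1
     = Y · 1.4100

Percentage change = ((1 + 0.41)^1 − 1) × 100% = 41.0%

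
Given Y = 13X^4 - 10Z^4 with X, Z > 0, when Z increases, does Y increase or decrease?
Y decreases

Taking the partial derivative:
∂Y/∂Z = -40Z^3

∂Y/∂Z = -40Z^3 < 0 (assuming positive values)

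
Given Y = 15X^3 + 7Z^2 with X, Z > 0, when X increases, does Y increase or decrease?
Y increases

Taking the partial derivative:
∂Y/∂X = 45X^2

∂Y/∂X = 45X^2 > 0 (assuming positive values)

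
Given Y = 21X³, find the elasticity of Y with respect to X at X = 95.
Elasticity = 3

Elasticity = (dY/dX) · (X/Y)

dY/dX = 63·X²
At X = 95: dY/dX = 568575, Y = 18004875

Elasticity = 568575 · (95 / 18004875) = 3

Interpretation: for a small percentage change in X, the percentage change in Y is approximately 3.00 times as large.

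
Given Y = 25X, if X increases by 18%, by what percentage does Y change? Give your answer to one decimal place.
18.0%

For Y = 25X:
If X → X(1 + 0.18)
Then Y → Y · (1 + 0.18)^1
     = Y · 1.1800

Percentage change = ((1 + 0.18)^1 − 1) × 100% = 18.0%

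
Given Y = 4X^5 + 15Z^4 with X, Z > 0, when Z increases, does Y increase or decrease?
Y increases

Taking the partial derivative:
∂Y/∂Z = 60Z^3

∂Y/∂Z = 60Z^3 > 0 (assuming positive values)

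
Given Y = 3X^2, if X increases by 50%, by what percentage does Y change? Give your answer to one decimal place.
125.0%

For Y = 3X^2:
If X → X(1 + 0.5)
Then Y → Y · (1 + 0.5)^2
     = Y · 2.2500

Percentage change = ((1 + 0.5)^2 − 1) × 100% = 125.0%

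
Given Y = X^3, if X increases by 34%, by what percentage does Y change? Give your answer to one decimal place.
140.6%

For Y = X^3:
If X → X(1 + 0.34)
Then Y → Y · (1 + 0.34)^3
     ≈ Y · 2.4061

Percentage change = ((1 + 0.34)^3 − 1) × 100% ≈ 140.6%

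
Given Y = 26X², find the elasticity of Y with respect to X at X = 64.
Elasticity = 2

Elasticity = (dY/dX) · (X/Y)

dY/dX = 52·X
At X = 64: dY/dX = 3328, Y = 106496

Elasticity = 3328 · (64 / 106496) = 2

Interpretation: for a small percentage change in X, the percentage change in Y is approximately 2.00 times as large.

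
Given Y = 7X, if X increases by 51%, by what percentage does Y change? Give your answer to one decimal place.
51.0%

For Y = 7X:
If X → X(1 + 0.51)
Then Y → Y · (1 + 0.51)^1
     = Y · 1.5100

Percentage change = ((1 + 0.51)^1 − 1) × 100% = 51.0%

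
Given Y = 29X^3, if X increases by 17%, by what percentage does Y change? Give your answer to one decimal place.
60.2%

For Y = 29X^3:
If X → X(1 + 0.17)
Then Y → Y · (1 + 0.17)^3
     ≈ Y · 1.6016

Percentage change = ((1 + 0.17)^3 − 1) × 100% ≈ 60.2%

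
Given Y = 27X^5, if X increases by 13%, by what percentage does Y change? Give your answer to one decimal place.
84.2%

For Y = 27X^5:
If X → X(1 + 0.13)
Then Y → Y · (1 + 0.13)^5
     ≈ Y · 1.8424

Percentage change = ((1 + 0.13)^5 − 1) × 100% ≈ 84.2%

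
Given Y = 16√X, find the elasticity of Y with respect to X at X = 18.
Elasticity = 1/2

Elasticity = (dY/dX) · (X/Y)

dY/dX = 8/√X
At X = 18: dY/dX = 4·√2/3, Y = 48·√2

Elasticity = (4·√2/3) · (18 / (48·√2)) = 1/2

Interpretation: for a small percentage change in X, the percentage change in Y is approximately 0.50 times as large.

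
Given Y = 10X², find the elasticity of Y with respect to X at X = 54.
Elasticity = 2

Elasticity = (dY/dX) · (X/Y)

dY/dX = 20·X
At X = 54: dY/dX = 1080, Y = 29160

Elasticity = 1080 · (54 / 29160) = 2

Interpretation: for a small percentage change in X, the percentage change in Y is approximately 2.00 times as large.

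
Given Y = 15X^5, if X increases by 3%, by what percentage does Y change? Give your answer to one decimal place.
15.9%

For Y = 15X^5:
If X → X(1 + 0.03)
Then Y → Y · (1 + 0.03)^5
     ≈ Y · 1.1593

Percentage change = ((1 + 0.03)^5 − 1) × 100% ≈ 15.9%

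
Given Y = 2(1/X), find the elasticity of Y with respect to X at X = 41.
Elasticity = -1

Elasticity = (dY/dX) · (X/Y)

dY/dX = -2/X²
At X = 41: dY/dX = -2/1681, Y = 2/41

Elasticity = (-2/1681) · (41 / (2/41)) = -1

Interpretation: for a small percentage change in X, the percentage change in Y is approximately -1.00 times as large.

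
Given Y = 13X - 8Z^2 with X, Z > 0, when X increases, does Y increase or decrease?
Y increases

Taking the partial derivative:
∂Y/∂X = 13

∂Y/∂X = 13 > 0 (assuming positive values)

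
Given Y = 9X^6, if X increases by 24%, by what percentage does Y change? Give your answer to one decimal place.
263.5%

For Y = 9X^6:
If X → X(1 + 0.24)
Then Y → Y · (1 + 0.24)^6
     ≈ Y · 3.6352

Percentage change = ((1 + 0.24)^6 − 1) × 100% ≈ 263.5%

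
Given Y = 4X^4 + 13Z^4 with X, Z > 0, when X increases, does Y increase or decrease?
Y increases

Taking the partial derivative:
∂Y/∂X = 16X^3

∂Y/∂X = 16X^3 > 0 (assuming positive values)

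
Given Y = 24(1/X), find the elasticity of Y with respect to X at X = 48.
Elasticity = -1

Elasticity = (dY/dX) · (X/Y)

dY/dX = -24/X²
At X = 48: dY/dX = -1/96, Y = 1/2

Elasticity = (-1/96) · (48 / (1/2)) = -1

Interpretation: for a small percentage change in X, the percentage change in Y is approximately -1.00 times as large.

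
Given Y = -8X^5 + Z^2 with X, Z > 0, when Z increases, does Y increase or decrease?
Y increases

Taking the partial derivative:
∂Y/∂Z = 2Z

∂Y/∂Z = 2Z > 0 (assuming positive values)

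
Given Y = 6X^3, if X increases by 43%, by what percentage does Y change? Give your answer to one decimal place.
192.4%

For Y = 6X^3:
If X → X(1 + 0.43)
Then Y → Y · (1 + 0.43)^3
     ≈ Y · 2.9242

Percentage change = ((1 + 0.43)^3 − 1) × 100% ≈ 192.4%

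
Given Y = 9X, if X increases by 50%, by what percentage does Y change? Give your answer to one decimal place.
50.0%

For Y = 9X:
If X → X(1 + 0.5)
Then Y → Y · (1 + 0.5)^1
     = Y · 1.5000

Percentage change = ((1 + 0.5)^1 − 1) × 100% = 50.0%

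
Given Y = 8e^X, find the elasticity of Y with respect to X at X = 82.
Elasticity = 82

Elasticity = (dY/dX) · (X/Y)

dY/dX = 8·e^X
At X = 82: dY/dX = 8·e^82, Y = 8·e^82

Elasticity = (8·e^82) · (82 / (8·e^82)) = 82

Interpretation: for a small percentage change in X, the percentage change in Y is approximately 82.00 times as large.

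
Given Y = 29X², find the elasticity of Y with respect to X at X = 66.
Elasticity = 2

Elasticity = (dY/dX) · (X/Y)

dY/dX = 58·X
At X = 66: dY/dX = 3828, Y = 126324

Elasticity = 3828 · (66 / 126324) = 2

Interpretation: for a small percentage change in X, the percentage change in Y is approximately 2.00 times as large.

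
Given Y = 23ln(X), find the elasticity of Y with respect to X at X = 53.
Elasticity = 1/ln(53) ≈ 0.2519

Elasticity = (dY/dX) · (X/Y)

dY/dX = 23/X
At X = 53: dY/dX = 23/53, Y = 23·ln(53)

Elasticity = (23/53) · (53 / (23·ln(53))) = 1/ln(53) ≈ 0.2519

Interpretation: for a small percentage change in X, the percentage change in Y is approximately 0.25 times as large.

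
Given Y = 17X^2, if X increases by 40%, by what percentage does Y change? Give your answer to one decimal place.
96.0%

For Y = 17X^2:
If X → X(1 + 0.4)
Then Y → Y · (1 + 0.4)^2
     = Y · 1.9600

Percentage change = ((1 + 0.4)^2 − 1) × 100% = 96.0%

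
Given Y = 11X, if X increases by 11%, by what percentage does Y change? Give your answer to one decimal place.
11.0%

For Y = 11X:
If X → X(1 + 0.11)
Then Y → Y · (1 + 0.11)^1
     = Y · 1.1100

Percentage change = ((1 + 0.11)^1 − 1) × 100% = 11.0%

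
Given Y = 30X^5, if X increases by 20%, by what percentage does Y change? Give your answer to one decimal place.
148.8%

For Y = 30X^5:
If X → X(1 + 0.2)
Then Y → Y · (1 + 0.2)^5
     ≈ Y · 2.4883

Percentage change = ((1 + 0.2)^5 − 1) × 100% ≈ 148.8%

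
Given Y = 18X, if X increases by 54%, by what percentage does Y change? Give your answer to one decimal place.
54.0%

For Y = 18X:
If X → X(1 + 0.54)
Then Y → Y · (1 + 0.54)^1
     = Y · 1.5400

Percentage change = ((1 + 0.54)^1 − 1) × 100% = 54.0%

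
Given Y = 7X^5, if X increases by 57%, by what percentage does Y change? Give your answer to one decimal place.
853.9%

For Y = 7X^5:
If X → X(1 + 0.57)
Then Y → Y · (1 + 0.57)^5
     ≈ Y · 9.5389

Percentage change = ((1 + 0.57)^5 − 1) × 100% ≈ 853.9%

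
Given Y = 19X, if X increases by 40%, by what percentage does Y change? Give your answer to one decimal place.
40.0%

For Y = 19X:
If X → X(1 + 0.4)
Then Y → Y · (1 + 0.4)^1
     = Y · 1.4000

Percentage change = ((1 + 0.4)^1 − 1) × 100% = 40.0%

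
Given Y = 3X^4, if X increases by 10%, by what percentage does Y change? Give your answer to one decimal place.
46.4%

For Y = 3X^4:
If X → X(1 + 0.1)
Then Y → Y · (1 + 0.1)^4
     = Y · 1.4641

Percentage change = ((1 + 0.1)^4 − 1) × 100% ≈ 46.4%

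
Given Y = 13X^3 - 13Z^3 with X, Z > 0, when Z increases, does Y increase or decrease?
Y decreases

Taking the partial derivative:
∂Y/∂Z = -39Z^2

∂Y/∂Z = -39Z^2 < 0 (assuming positive values)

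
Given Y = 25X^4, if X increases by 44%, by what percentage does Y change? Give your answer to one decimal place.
330.0%

For Y = 25X^4:
If X → X(1 + 0.44)
Then Y → Y · (1 + 0.44)^4
     ≈ Y · 4.2998

Percentage change = ((1 + 0.44)^4 − 1) × 100% ≈ 330.0%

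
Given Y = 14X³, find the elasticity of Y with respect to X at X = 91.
Elasticity = 3

Elasticity = (dY/dX) · (X/Y)

dY/dX = 42·X²
At X = 91: dY/dX = 347802, Y = 10549994

Elasticity = 347802 · (91 / 10549994) = 3

Interpretation: for a small percentage change in X, the percentage change in Y is approximately 3.00 times as large.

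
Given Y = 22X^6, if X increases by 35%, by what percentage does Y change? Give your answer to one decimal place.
505.3%

For Y = 22X^6:
If X → X(1 + 0.35)
Then Y → Y · (1 + 0.35)^6
     ≈ Y · 6.0534

Percentage change = ((1 + 0.35)^6 − 1) × 100% ≈ 505.3%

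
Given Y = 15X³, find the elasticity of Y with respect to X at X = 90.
Elasticity = 3

Elasticity = (dY/dX) · (X/Y)

dY/dX = 45·X²
At X = 90: dY/dX = 364500, Y = 10935000

Elasticity = 364500 · (90 / 10935000) = 3

Interpretation: for a small percentage change in X, the percentage change in Y is approximately 3.00 times as large.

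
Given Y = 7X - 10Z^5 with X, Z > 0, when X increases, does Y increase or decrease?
Y increases

Taking the partial derivative:
∂Y/∂X = 7

∂Y/∂X = 7 > 0 (assuming positive values)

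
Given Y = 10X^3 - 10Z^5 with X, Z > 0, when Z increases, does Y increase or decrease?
Y decreases

Taking the partial derivative:
∂Y/∂Z = -50Z^4

∂Y/∂Z = -50Z^4 < 0 (assuming positive values)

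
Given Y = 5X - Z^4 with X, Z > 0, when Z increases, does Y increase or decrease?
Y decreases

Taking the partial derivative:
∂Y/∂Z = -4Z^3

∂Y/∂Z = -4Z^3 < 0 (assuming positive values)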